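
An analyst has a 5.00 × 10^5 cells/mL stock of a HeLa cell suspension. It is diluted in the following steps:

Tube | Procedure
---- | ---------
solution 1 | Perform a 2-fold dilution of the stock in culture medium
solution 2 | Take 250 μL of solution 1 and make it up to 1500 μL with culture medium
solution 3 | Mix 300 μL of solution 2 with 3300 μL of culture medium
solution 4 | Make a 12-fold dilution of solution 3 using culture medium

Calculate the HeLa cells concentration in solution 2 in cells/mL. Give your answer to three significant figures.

Step 1: 2-fold → factor 2
Step 2: 250 μL brought to 1500 μL → factor 1500/250 = 6
Dilution factor through solution 2 = 2 × 6 = 12
[solution 2] = 5.00 × 10^5 cells/mL / 12 = 4.17 × 10^4 cells/mL

4.17 × 10^4 cells/mL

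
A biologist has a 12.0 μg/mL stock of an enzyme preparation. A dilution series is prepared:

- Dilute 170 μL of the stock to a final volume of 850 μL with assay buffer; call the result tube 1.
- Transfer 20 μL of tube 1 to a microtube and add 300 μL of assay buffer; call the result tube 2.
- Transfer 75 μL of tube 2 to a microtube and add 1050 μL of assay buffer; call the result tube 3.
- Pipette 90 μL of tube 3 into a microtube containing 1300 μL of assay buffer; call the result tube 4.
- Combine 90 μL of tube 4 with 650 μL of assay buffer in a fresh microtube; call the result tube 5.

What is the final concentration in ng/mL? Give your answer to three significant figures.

Step 1: 170 μL brought to 850 μL → factor 850/170 = 5
Step 2: 20 μL + 300 μL = 320 μL total → factor 320/20 = 16
Step 3: 75 μL + 1050 μL = 1125 μL total → factor 1125/75 = 15
Step 4: 90 μL + 1300 μL = 1390 μL total → factor 1390/90 = 15.444
Step 5: 90 μL + 650 μL = 740 μL total → factor 740/90 = 8.2222
Overall dilution factor = 5 × 16 × 15 × 15.444 × 8.2222 = 1.5239 × 10^5
Final = 12.0 μg/mL / 1.5239 × 10^5 = 7.875 × 10^-5 μg/mL = 0.0787 ng/mL

0.0787 ng/mL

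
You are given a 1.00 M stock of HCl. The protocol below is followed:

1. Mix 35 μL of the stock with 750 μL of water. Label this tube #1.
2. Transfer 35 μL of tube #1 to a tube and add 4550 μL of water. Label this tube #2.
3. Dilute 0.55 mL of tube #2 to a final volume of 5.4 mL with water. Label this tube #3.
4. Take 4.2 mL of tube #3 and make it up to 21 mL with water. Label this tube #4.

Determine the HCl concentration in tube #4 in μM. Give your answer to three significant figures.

6.93 μM

Step 1: 35 μL + 750 μL = 785 μL total → factor 785/35 = 22.429
Step 2: 35 μL + 4550 μL = 4585 μL total → factor 4585/35 = 131
Step 3: 0.55 mL brought to 5.4 mL → factor 5.4/0.55 = 9.8182
Step 4: 4.2 mL brought to 21 mL → factor 21/4.2 = 5
Overall dilution factor = 22.429 × 131 × 9.8182 × 5 = 1.4424 × 10^5
Final = 1.00 M / 1.4424 × 10^5 = 6.933 × 10^-6 M = 6.93 μM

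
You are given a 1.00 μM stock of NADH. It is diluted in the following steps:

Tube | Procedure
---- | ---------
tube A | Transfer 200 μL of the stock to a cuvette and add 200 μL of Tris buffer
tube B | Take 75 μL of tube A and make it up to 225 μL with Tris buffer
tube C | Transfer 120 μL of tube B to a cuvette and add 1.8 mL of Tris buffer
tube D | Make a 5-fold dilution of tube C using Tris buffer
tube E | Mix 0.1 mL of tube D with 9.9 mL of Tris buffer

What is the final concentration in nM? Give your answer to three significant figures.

Step 1: 200 μL + 200 μL = 400 μL total → factor 400/200 = 2
Step 2: 75 μL brought to 225 μL → factor 225/75 = 3
Step 3: 120 μL + 1.8 mL = 1920 μL total → factor 1920/120 = 16
Step 4: 5-fold → factor 5
Step 5: 0.1 mL + 9.9 mL = 10 mL total → factor 10/0.1 = 100
Overall dilution factor = 2 × 3 × 16 × 5 × 100 = 48000
Final = 1.00 μM / 48000 = 2.083 × 10^-5 μM = 0.0208 nM

0.0208 nM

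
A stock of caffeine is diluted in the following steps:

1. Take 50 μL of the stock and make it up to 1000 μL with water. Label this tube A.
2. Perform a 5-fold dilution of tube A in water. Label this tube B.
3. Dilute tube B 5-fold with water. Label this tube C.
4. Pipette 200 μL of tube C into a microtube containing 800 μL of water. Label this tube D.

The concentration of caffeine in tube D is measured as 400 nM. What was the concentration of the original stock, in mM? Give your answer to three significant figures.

1.00 mM

Step 1: 50 μL brought to 1000 μL → factor 1000/50 = 20
Step 2: 5-fold → factor 5
Step 3: 5-fold → factor 5
Step 4: 200 μL + 800 μL = 1000 μL total → factor 1000/200 = 5
Overall dilution factor = 20 × 5 × 5 × 5 = 2500
Stock = 400 nM × 2500 = 1.000 × 10^6 nM = 1.00 mM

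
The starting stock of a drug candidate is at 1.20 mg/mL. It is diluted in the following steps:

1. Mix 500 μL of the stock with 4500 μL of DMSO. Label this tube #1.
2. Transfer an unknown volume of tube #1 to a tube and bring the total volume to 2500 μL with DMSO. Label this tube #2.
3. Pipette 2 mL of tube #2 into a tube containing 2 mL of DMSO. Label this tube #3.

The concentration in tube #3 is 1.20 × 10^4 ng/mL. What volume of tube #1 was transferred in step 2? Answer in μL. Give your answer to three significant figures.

Step 1: 500 μL + 4500 μL = 5000 μL total → factor 5000/500 = 10
Step 2: v brought to 2500 μL → factor = 2500 μL/v
Step 3: 2 mL + 2 mL = 4 mL total → factor 4/2 = 2
Product of known-step factors = 20
Overall factor = 1.20 mg/mL / (1.20 × 10^4 ng/mL) = 100
Step-2 factor = 100 / 20 = 5
v = 2500 μL / 5 = 500 μL

500 μL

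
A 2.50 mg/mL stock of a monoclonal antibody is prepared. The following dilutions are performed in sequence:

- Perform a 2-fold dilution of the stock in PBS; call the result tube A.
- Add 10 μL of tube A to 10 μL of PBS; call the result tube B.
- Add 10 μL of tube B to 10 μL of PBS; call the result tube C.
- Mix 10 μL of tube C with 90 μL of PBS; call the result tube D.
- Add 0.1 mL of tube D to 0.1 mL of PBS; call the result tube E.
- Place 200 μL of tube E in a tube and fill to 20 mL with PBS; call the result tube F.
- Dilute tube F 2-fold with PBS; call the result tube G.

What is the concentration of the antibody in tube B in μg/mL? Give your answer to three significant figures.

625 μg/mL

Step 1: 2-fold → factor 2
Step 2: 10 μL + 10 μL = 20 μL total → factor 20/10 = 2
Dilution factor through tube B = 2 × 2 = 4
[tube B] = 2.50 mg/mL / 4 = 0.6250 mg/mL = 625 μg/mL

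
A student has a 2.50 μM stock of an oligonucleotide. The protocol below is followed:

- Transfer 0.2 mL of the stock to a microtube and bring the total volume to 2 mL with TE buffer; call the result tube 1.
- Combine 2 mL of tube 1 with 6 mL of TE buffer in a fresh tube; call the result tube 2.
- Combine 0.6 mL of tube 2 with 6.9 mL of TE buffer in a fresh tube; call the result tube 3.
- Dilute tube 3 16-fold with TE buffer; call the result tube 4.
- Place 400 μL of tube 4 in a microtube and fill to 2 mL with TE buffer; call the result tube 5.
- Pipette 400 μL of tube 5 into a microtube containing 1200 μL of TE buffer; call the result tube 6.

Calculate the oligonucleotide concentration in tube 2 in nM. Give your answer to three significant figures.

Step 1: 0.2 mL brought to 2 mL → factor 2/0.2 = 10
Step 2: 2 mL + 6 mL = 8 mL total → factor 8/2 = 4
Dilution factor through tube 2 = 10 × 4 = 40
[tube 2] = 2.50 μM / 40 = 0.06250 μM = 62.5 nM

62.5 nM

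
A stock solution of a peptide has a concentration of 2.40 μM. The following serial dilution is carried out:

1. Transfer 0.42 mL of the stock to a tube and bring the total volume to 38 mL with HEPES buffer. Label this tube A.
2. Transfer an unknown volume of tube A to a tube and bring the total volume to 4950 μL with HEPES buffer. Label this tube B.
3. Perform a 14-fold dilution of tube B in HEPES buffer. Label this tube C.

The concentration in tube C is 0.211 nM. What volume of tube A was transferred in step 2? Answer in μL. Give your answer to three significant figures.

Step 1: 0.42 mL brought to 38 mL → factor 38/0.42 = 90.476
Step 2: v brought to 4950 μL → factor = 4950 μL/v
Step 3: 14-fold → factor 14
Product of known-step factors = 1266.7
Overall factor = 2.40 μM / (0.211 nM) = 11374
Step-2 factor = 11374 / 1266.7 = 8.9798
v = 4950 μL / 8.9798 = 551 μL

551 μL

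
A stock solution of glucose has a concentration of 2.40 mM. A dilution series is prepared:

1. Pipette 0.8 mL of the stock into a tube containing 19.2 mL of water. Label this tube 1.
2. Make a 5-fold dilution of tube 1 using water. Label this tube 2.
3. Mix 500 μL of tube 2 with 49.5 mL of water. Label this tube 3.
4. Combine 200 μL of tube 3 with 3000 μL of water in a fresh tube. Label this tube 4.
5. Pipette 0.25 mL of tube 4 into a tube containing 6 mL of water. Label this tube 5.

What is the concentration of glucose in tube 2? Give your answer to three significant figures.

Step 1: 0.8 mL + 19.2 mL = 20 mL total → factor 20/0.8 = 25
Step 2: 5-fold → factor 5
Dilution factor through tube 2 = 25 × 5 = 125
[tube 2] = 2.40 mM / 125 = 0.0192 mM

0.0192 mM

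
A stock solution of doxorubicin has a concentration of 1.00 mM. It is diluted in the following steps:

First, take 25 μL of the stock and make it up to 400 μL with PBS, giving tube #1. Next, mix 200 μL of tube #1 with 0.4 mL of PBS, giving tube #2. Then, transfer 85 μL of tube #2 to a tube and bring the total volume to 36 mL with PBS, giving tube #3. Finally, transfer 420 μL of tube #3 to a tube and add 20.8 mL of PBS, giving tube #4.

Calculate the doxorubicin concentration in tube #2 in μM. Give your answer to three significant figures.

20.8 μM

Step 1: 25 μL brought to 400 μL → factor 400/25 = 16
Step 2: 200 μL + 0.4 mL = 600 μL total → factor 600/200 = 3
Dilution factor through tube #2 = 16 × 3 = 48
[tube #2] = 1.00 mM / 48 = 0.02083 mM = 20.8 μM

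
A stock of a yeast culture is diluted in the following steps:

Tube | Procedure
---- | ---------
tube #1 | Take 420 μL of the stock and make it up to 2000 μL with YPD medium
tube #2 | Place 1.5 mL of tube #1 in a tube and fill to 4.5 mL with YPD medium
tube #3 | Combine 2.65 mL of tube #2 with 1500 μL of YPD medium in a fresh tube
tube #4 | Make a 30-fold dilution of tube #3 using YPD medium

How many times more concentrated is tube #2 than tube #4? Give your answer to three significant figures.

Step 1: 420 μL brought to 2000 μL → factor 2000/420 = 4.7619
Step 2: 1.5 mL brought to 4.5 mL → factor 4.5/1.5 = 3
Step 3: 2.65 mL + 1500 μL = 4.15 mL total → factor 4.15/2.65 = 1.566
Step 4: 30-fold → factor 30
Dilution factor to tube #2 = 14.286; to tube #4 = 671.16
[tube #2]/[tube #4] = (factor to tube #4)/(factor to tube #2) = 671.16/14.286 = 47.0

47.0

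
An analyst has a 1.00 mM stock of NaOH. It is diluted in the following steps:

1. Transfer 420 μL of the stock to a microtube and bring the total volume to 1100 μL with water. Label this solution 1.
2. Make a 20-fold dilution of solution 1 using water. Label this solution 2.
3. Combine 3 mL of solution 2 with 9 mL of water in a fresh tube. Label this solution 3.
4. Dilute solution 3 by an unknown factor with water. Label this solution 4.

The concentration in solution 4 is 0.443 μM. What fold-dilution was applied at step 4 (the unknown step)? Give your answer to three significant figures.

10.8-fold

Step 1: 420 μL brought to 1100 μL → factor 1100/420 = 2.619
Step 2: 20-fold → factor 20
Step 3: 3 mL + 9 mL = 12 mL total → factor 12/3 = 4
Step 4: unknown factor x
Product of known-step factors = 209.52
Overall factor = 1.00 mM / (0.443 μM) = 2257.3
x = 2257.3 / 209.52 = 10.8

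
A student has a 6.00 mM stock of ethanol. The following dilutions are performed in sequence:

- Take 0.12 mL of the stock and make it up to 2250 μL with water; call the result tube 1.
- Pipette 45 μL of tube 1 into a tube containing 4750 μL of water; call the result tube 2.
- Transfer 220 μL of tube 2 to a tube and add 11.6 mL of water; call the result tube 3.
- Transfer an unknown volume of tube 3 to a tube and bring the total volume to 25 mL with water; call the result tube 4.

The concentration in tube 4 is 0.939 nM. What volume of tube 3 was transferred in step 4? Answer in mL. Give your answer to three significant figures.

0.420 mL

Step 1: 0.12 mL brought to 2250 μL → factor 2.25/0.12 = 18.75
Step 2: 45 μL + 4750 μL = 4795 μL total → factor 4795/45 = 106.56
Step 3: 220 μL + 11.6 mL = 11820 μL total → factor 11820/220 = 53.727
Step 4: v brought to 25 mL → factor = 25 mL/v
Product of known-step factors = 1.0734 × 10^5
Overall factor = 6.00 mM / (0.939 nM) = 6.3898 × 10^6
Step-4 factor = 6.3898 × 10^6 / 1.0734 × 10^5 = 59.527
v = 25 mL / 59.527 = 0.420 mL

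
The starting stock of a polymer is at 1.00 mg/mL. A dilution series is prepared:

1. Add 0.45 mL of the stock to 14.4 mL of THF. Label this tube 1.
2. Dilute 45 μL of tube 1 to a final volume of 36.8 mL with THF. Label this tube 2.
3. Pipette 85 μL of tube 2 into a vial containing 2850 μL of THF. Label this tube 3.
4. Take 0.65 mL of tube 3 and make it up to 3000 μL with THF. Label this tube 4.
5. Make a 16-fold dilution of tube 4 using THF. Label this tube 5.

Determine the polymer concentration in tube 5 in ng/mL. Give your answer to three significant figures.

0.0145 ng/mL

Step 1: 0.45 mL + 14.4 mL = 14.85 mL total → factor 14.85/0.45 = 33
Step 2: 45 μL brought to 36.8 mL → factor 36800/45 = 817.78
Step 3: 85 μL + 2850 μL = 2935 μL total → factor 2935/85 = 34.529
Step 4: 0.65 mL brought to 3000 μL → factor 3/0.65 = 4.6154
Step 5: 16-fold → factor 16
Overall dilution factor = 33 × 817.78 × 34.529 × 4.6154 × 16 = 6.8812 × 10^7
Final = 1.00 mg/mL / 6.8812 × 10^7 = 1.453 × 10^-8 mg/mL = 0.0145 ng/mL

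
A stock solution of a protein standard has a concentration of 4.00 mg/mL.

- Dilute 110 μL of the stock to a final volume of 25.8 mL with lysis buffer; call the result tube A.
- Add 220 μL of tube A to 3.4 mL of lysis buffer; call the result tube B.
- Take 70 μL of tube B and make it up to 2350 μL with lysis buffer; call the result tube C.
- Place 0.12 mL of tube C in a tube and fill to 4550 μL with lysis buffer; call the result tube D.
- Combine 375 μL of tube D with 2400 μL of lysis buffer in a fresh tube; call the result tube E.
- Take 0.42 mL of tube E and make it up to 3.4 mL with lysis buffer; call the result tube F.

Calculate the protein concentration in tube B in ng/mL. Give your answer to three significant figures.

Step 1: 110 μL brought to 25.8 mL → factor 25800/110 = 234.55
Step 2: 220 μL + 3.4 mL = 3620 μL total → factor 3620/220 = 16.455
Dilution factor through tube B = 234.55 × 16.455 = 3859.3
[tube B] = 4.00 mg/mL / 3859.3 = 0.001036 mg/mL = 1.04 × 10^3 ng/mL

1.04 × 10^3 ng/mL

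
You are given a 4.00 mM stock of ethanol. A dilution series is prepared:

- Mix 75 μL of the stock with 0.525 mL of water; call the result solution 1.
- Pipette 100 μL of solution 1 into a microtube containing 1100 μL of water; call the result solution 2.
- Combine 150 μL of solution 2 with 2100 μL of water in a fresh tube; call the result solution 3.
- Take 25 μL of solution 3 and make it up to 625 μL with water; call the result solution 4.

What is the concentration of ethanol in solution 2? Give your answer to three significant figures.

Step 1: 75 μL + 0.525 mL = 600 μL total → factor 600/75 = 8
Step 2: 100 μL + 1100 μL = 1200 μL total → factor 1200/100 = 12
Dilution factor through solution 2 = 8 × 12 = 96
[solution 2] = 4.00 mM / 96 = 0.0417 mM

0.0417 mM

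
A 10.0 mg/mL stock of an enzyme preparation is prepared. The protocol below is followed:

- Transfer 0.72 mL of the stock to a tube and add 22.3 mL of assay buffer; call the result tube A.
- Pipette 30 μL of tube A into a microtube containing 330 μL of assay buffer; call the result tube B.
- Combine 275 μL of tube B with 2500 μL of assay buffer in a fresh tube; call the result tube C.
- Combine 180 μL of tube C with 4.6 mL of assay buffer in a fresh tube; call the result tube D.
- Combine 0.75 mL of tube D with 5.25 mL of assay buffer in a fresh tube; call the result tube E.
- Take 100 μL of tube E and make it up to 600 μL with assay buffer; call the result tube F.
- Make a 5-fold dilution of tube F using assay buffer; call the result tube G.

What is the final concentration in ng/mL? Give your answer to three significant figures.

Step 1: 0.72 mL + 22.3 mL = 23.02 mL total → factor 23.02/0.72 = 31.972
Step 2: 30 μL + 330 μL = 360 μL total → factor 360/30 = 12
Step 3: 275 μL + 2500 μL = 2775 μL total → factor 2775/275 = 10.091
Step 4: 180 μL + 4.6 mL = 4780 μL total → factor 4780/180 = 26.556
Step 5: 0.75 mL + 5.25 mL = 6 mL total → factor 6/0.75 = 8
Step 6: 100 μL brought to 600 μL → factor 600/100 = 6
Step 7: 5-fold → factor 5
Overall dilution factor = 31.972 × 12 × 10.091 × 26.556 × 8 × 6 × 5 = 2.4675 × 10^7
Final = 10.0 mg/mL / 2.4675 × 10^7 = 4.053 × 10^-7 mg/mL = 0.405 ng/mL

0.405 ng/mL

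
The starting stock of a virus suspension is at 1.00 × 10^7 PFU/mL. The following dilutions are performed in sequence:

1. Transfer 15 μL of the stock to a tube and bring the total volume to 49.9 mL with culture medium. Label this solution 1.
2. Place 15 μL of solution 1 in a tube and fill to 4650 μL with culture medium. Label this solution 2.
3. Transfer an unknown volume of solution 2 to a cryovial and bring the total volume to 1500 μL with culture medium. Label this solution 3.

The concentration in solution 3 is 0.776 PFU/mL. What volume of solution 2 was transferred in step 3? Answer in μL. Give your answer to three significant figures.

Step 1: 15 μL brought to 49.9 mL → factor 49900/15 = 3326.7
Step 2: 15 μL brought to 4650 μL → factor 4650/15 = 310
Step 3: v brought to 1500 μL → factor = 1500 μL/v
Product of known-step factors = 1.0313 × 10^6
Overall factor = 1.00 × 10^7 PFU/mL / (0.776 PFU/mL) = 1.2887 × 10^7
Step-3 factor = 1.2887 × 10^7 / 1.0313 × 10^6 = 12.496
v = 1500 μL / 12.496 = 120 μL

120 μL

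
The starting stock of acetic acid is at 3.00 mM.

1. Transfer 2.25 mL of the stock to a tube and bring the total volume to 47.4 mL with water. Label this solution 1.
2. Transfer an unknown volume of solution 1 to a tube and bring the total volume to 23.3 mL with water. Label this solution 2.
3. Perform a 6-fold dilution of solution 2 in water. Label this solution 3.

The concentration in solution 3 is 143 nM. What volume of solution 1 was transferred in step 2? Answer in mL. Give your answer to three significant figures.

0.140 mL

Step 1: 2.25 mL brought to 47.4 mL → factor 47.4/2.25 = 21.067
Step 2: v brought to 23.3 mL → factor = 23.3 mL/v
Step 3: 6-fold → factor 6
Product of known-step factors = 126.4
Overall factor = 3.00 mM / (143 nM) = 20979
Step-2 factor = 20979 / 126.4 = 165.97
v = 23.3 mL / 165.97 = 0.140 mL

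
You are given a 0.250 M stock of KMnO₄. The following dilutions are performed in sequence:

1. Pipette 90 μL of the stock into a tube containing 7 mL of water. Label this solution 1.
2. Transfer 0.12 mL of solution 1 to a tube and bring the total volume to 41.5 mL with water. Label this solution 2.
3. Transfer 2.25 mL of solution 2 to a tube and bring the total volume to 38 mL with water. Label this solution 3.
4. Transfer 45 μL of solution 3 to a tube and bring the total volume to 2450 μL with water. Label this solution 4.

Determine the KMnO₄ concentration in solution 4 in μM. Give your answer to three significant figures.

0.00998 μM

Step 1: 90 μL + 7 mL = 7090 μL total → factor 7090/90 = 78.778
Step 2: 0.12 mL brought to 41.5 mL → factor 41.5/0.12 = 345.83
Step 3: 2.25 mL brought to 38 mL → factor 38/2.25 = 16.889
Step 4: 45 μL brought to 2450 μL → factor 2450/45 = 54.444
Overall dilution factor = 78.778 × 345.83 × 16.889 × 54.444 = 2.5051 × 10^7
Final = 0.250 M / 2.5051 × 10^7 = 9.980 × 10^-9 M = 0.00998 μM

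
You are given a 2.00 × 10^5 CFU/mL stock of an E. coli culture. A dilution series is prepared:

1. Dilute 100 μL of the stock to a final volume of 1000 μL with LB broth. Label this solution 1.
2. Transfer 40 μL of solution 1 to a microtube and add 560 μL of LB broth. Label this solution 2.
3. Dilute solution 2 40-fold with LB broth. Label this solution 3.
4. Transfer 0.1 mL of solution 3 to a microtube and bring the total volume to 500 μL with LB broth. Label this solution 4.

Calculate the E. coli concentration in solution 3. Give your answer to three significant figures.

33.3 CFU/mL

Step 1: 100 μL brought to 1000 μL → factor 1000/100 = 10
Step 2: 40 μL + 560 μL = 600 μL total → factor 600/40 = 15
Step 3: 40-fold → factor 40
Dilution factor through solution 3 = 10 × 15 × 40 = 6000
[solution 3] = 2.00 × 10^5 CFU/mL / 6000 = 33.3 CFU/mL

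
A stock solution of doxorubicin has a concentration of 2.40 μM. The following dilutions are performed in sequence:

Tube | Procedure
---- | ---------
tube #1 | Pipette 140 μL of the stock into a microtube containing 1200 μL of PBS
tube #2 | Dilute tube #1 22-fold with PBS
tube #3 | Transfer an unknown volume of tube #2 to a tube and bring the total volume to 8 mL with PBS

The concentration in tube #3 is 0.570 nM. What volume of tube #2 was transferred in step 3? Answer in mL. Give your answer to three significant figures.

Step 1: 140 μL + 1200 μL = 1340 μL total → factor 1340/140 = 9.5714
Step 2: 22-fold → factor 22
Step 3: v brought to 8 mL → factor = 8 mL/v
Product of known-step factors = 210.57
Overall factor = 2.40 μM / (0.570 nM) = 4210.5
Step-3 factor = 4210.5 / 210.57 = 19.996
v = 8 mL / 19.996 = 0.400 mL

0.400 mL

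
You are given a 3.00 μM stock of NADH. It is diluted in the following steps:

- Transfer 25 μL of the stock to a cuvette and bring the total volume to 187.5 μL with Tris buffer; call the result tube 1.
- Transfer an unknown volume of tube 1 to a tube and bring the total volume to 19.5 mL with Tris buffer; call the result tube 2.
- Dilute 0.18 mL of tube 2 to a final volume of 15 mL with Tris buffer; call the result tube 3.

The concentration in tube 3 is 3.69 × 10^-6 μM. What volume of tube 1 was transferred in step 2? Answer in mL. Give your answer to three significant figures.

0.0150 mL

Step 1: 25 μL brought to 187.5 μL → factor 187.5/25 = 7.5
Step 2: v brought to 19.5 mL → factor = 19.5 mL/v
Step 3: 0.18 mL brought to 15 mL → factor 15/0.18 = 83.333
Product of known-step factors = 625
Overall factor = 3.00 μM / (3.69 × 10^-6 μM) = 8.1301 × 10^5
Step-2 factor = 8.1301 × 10^5 / 625 = 1300.8
v = 19.5 mL / 1300.8 = 0.0150 mL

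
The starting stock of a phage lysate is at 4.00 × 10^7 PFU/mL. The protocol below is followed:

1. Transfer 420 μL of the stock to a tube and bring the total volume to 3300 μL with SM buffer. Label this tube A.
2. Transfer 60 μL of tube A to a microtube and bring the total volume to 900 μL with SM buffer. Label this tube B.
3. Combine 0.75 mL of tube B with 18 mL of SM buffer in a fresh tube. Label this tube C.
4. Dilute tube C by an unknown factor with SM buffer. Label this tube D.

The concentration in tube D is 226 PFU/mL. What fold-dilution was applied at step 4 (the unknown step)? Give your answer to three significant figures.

Step 1: 420 μL brought to 3300 μL → factor 3300/420 = 7.8571
Step 2: 60 μL brought to 900 μL → factor 900/60 = 15
Step 3: 0.75 mL + 18 mL = 18.75 mL total → factor 18.75/0.75 = 25
Step 4: unknown factor x
Product of known-step factors = 2946.4
Overall factor = 4.00 × 10^7 PFU/mL / (226 PFU/mL) = 1.7699 × 10^5
x = 1.7699 × 10^5 / 2946.4 = 60.1

60.1-fold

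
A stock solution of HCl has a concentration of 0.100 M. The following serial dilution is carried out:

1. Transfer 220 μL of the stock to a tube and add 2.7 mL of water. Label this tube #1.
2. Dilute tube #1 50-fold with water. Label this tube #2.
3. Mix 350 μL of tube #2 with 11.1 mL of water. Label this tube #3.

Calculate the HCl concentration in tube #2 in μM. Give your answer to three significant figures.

Step 1: 220 μL + 2.7 mL = 2920 μL total → factor 2920/220 = 13.273
Step 2: 50-fold → factor 50
Dilution factor through tube #2 = 13.273 × 50 = 663.64
[tube #2] = 0.100 M / 663.64 = 0.0001507 M = 151 μM

151 μM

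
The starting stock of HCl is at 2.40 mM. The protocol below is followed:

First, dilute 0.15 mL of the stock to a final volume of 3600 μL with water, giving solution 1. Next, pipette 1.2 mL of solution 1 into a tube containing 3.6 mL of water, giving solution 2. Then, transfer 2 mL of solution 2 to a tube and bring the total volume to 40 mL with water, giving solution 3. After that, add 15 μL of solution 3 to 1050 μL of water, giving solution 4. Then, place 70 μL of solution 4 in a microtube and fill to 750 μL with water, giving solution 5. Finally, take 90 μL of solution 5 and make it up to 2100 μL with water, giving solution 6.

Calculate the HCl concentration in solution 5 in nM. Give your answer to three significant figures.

1.64 nM

Step 1: 0.15 mL brought to 3600 μL → factor 3.6/0.15 = 24
Step 2: 1.2 mL + 3.6 mL = 4.8 mL total → factor 4.8/1.2 = 4
Step 3: 2 mL brought to 40 mL → factor 40/2 = 20
Step 4: 15 μL + 1050 μL = 1065 μL total → factor 1065/15 = 71
Step 5: 70 μL brought to 750 μL → factor 750/70 = 10.714
Dilution factor through solution 5 = 24 × 4 × 20 × 71 × 10.714 = 1.4606 × 10^6
[solution 5] = 2.40 mM / 1.4606 × 10^6 = 1.643 × 10^-6 mM = 1.64 nM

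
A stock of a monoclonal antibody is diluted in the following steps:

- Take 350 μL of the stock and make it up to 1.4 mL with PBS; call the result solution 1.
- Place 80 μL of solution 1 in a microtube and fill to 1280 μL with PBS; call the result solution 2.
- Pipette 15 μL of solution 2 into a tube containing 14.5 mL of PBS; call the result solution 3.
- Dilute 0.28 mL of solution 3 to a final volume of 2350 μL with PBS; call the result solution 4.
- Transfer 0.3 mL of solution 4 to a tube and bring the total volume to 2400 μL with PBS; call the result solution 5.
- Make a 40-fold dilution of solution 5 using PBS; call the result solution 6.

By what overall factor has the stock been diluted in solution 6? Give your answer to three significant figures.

1.66 × 10^8

Step 1: 350 μL brought to 1.4 mL → factor 1400/350 = 4
Step 2: 80 μL brought to 1280 μL → factor 1280/80 = 16
Step 3: 15 μL + 14.5 mL = 14515 μL total → factor 14515/15 = 967.67
Step 4: 0.28 mL brought to 2350 μL → factor 2.35/0.28 = 8.3929
Step 5: 0.3 mL brought to 2400 μL → factor 2.4/0.3 = 8
Step 6: 40-fold → factor 40
Overall dilution factor = 4 × 16 × 967.67 × 8.3929 × 8 × 40 = 1.6633 × 10^8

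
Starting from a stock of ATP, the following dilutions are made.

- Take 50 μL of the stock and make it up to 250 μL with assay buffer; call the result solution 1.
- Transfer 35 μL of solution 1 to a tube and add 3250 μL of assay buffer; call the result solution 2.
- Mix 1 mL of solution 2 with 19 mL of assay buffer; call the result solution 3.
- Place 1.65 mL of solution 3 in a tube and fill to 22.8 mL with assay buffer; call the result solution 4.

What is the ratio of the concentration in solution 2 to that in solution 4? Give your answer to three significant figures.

Step 1: 50 μL brought to 250 μL → factor 250/50 = 5
Step 2: 35 μL + 3250 μL = 3285 μL total → factor 3285/35 = 93.857
Step 3: 1 mL + 19 mL = 20 mL total → factor 20/1 = 20
Step 4: 1.65 mL brought to 22.8 mL → factor 22.8/1.65 = 13.818
Dilution factor to solution 2 = 469.29; to solution 4 = 1.2969 × 10^5
[solution 2]/[solution 4] = (factor to solution 4)/(factor to solution 2) = 1.2969 × 10^5/469.29 = 276

276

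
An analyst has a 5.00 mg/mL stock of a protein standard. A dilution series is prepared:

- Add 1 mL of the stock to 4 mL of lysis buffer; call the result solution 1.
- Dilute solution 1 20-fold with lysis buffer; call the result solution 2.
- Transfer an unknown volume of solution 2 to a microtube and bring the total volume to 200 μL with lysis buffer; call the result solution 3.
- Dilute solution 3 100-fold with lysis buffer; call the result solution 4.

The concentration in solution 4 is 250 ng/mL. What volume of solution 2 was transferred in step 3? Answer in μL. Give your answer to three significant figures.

100 μL

Step 1: 1 mL + 4 mL = 5 mL total → factor 5/1 = 5
Step 2: 20-fold → factor 20
Step 3: v brought to 200 μL → factor = 200 μL/v
Step 4: 100-fold → factor 100
Product of known-step factors = 10000
Overall factor = 5.00 mg/mL / (250 ng/mL) = 20000
Step-3 factor = 20000 / 10000 = 2
v = 200 μL / 2 = 100 μL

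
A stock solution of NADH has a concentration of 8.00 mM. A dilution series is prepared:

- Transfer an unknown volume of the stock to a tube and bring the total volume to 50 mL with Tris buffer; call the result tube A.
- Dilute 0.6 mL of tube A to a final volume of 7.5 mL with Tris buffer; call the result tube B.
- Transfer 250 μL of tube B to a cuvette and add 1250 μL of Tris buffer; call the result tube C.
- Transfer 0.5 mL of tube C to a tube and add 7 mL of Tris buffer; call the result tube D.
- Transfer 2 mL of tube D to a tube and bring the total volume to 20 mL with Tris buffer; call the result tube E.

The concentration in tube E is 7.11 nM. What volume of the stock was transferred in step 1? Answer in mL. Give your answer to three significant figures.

0.500 mL

Step 1: v brought to 50 mL → factor = 50 mL/v
Step 2: 0.6 mL brought to 7.5 mL → factor 7.5/0.6 = 12.5
Step 3: 250 μL + 1250 μL = 1500 μL total → factor 1500/250 = 6
Step 4: 0.5 mL + 7 mL = 7.5 mL total → factor 7.5/0.5 = 15
Step 5: 2 mL brought to 20 mL → factor 20/2 = 10
Product of known-step factors = 11250
Overall factor = 8.00 mM / (7.11 nM) = 1.1252 × 10^6
Step-1 factor = 1.1252 × 10^6 / 11250 = 100.02
v = 50 mL / 100.02 = 0.500 mL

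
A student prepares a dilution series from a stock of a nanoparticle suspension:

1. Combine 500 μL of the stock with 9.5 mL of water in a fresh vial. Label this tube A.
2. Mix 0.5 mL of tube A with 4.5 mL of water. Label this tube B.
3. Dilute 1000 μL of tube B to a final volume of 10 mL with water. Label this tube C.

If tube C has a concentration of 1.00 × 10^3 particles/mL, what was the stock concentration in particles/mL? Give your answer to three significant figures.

Step 1: 500 μL + 9.5 mL = 10000 μL total → factor 10000/500 = 20
Step 2: 0.5 mL + 4.5 mL = 5 mL total → factor 5/0.5 = 10
Step 3: 1000 μL brought to 10 mL → factor 10000/1000 = 10
Overall dilution factor = 20 × 10 × 10 = 2000
Stock = 1.00 × 10^3 particles/mL × 2000 = 2.00 × 10^6 particles/mL

2.00 × 10^6 particles/mL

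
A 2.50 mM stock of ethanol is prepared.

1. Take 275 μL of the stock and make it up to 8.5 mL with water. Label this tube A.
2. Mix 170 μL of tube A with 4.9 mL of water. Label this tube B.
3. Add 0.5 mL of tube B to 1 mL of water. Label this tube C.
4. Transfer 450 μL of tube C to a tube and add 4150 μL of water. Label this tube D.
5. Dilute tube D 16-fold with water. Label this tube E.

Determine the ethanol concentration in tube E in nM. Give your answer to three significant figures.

5.53 nM

Step 1: 275 μL brought to 8.5 mL → factor 8500/275 = 30.909
Step 2: 170 μL + 4.9 mL = 5070 μL total → factor 5070/170 = 29.824
Step 3: 0.5 mL + 1 mL = 1.5 mL total → factor 1.5/0.5 = 3
Step 4: 450 μL + 4150 μL = 4600 μL total → factor 4600/450 = 10.222
Step 5: 16-fold → factor 16
Overall dilution factor = 30.909 × 29.824 × 3 × 10.222 × 16 = 4.5231 × 10^5
Final = 2.50 mM / 4.5231 × 10^5 = 5.527 × 10^-6 mM = 5.53 nM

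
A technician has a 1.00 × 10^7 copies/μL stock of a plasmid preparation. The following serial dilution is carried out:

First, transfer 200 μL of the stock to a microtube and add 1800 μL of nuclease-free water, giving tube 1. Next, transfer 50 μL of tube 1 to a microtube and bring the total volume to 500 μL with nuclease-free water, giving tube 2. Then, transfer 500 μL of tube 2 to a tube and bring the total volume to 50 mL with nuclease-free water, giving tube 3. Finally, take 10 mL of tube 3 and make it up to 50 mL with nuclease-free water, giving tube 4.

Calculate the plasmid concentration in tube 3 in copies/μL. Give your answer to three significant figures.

1.00 × 10^3 copies/μL

Step 1: 200 μL + 1800 μL = 2000 μL total → factor 2000/200 = 10
Step 2: 50 μL brought to 500 μL → factor 500/50 = 10
Step 3: 500 μL brought to 50 mL → factor 50000/500 = 100
Dilution factor through tube 3 = 10 × 10 × 100 = 10000
[tube 3] = 1.00 × 10^7 copies/μL / 10000 = 1.00 × 10^3 copies/μL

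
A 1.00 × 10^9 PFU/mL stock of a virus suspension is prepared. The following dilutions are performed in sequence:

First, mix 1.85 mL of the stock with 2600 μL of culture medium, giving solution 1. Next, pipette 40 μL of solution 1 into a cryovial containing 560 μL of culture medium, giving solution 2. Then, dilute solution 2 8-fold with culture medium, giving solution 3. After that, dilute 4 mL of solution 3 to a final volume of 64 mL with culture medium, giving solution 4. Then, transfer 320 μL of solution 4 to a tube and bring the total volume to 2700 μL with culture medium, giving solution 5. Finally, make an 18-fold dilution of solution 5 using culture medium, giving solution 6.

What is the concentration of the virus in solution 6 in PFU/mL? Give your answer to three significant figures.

1.43 × 10^3 PFU/mL

Step 1: 1.85 mL + 2600 μL = 4.45 mL total → factor 4.45/1.85 = 2.4054
Step 2: 40 μL + 560 μL = 600 μL total → factor 600/40 = 15
Step 3: 8-fold → factor 8
Step 4: 4 mL brought to 64 mL → factor 64/4 = 16
Step 5: 320 μL brought to 2700 μL → factor 2700/320 = 8.4375
Step 6: 18-fold → factor 18
Overall dilution factor = 2.4054 × 15 × 8 × 16 × 8.4375 × 18 = 7.0142 × 10^5
Final = 1.00 × 10^9 PFU/mL / 7.0142 × 10^5 = 1.43 × 10^3 PFU/mL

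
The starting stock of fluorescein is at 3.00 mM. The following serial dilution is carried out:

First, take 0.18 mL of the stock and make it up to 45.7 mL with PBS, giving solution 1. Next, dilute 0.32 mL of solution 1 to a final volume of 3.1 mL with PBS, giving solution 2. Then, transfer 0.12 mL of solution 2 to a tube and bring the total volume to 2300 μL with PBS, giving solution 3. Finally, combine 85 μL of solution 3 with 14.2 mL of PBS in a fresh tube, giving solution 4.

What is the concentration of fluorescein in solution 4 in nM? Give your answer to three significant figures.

0.379 nM

Step 1: 0.18 mL brought to 45.7 mL → factor 45.7/0.18 = 253.89
Step 2: 0.32 mL brought to 3.1 mL → factor 3.1/0.32 = 9.6875
Step 3: 0.12 mL brought to 2300 μL → factor 2.3/0.12 = 19.167
Step 4: 85 μL + 14.2 mL = 14285 μL total → factor 14285/85 = 168.06
Overall dilution factor = 253.89 × 9.6875 × 19.167 × 168.06 = 7.9225 × 10^6
Final = 3.00 mM / 7.9225 × 10^6 = 3.787 × 10^-7 mM = 0.379 nM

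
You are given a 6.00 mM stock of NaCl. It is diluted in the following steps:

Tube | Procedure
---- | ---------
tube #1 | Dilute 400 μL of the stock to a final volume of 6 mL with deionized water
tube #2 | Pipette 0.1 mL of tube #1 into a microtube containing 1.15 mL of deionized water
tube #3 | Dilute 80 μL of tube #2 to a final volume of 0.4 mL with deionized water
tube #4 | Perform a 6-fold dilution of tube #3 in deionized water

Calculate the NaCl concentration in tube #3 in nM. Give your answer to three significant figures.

Step 1: 400 μL brought to 6 mL → factor 6000/400 = 15
Step 2: 0.1 mL + 1.15 mL = 1.25 mL total → factor 1.25/0.1 = 12.5
Step 3: 80 μL brought to 0.4 mL → factor 400/80 = 5
Dilution factor through tube #3 = 15 × 12.5 × 5 = 937.5
[tube #3] = 6.00 mM / 937.5 = 0.006400 mM = 6.40 × 10^3 nM

6.40 × 10^3 nM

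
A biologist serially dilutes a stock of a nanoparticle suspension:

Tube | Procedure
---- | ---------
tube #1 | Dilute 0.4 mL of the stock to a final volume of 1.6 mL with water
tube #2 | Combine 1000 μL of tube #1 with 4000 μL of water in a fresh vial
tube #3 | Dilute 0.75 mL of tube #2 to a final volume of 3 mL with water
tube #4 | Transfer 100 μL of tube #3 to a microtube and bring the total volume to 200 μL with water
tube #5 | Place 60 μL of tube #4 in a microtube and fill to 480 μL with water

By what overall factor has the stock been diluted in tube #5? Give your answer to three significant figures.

1.28 × 10^3

Step 1: 0.4 mL brought to 1.6 mL → factor 1.6/0.4 = 4
Step 2: 1000 μL + 4000 μL = 5000 μL total → factor 5000/1000 = 5
Step 3: 0.75 mL brought to 3 mL → factor 3/0.75 = 4
Step 4: 100 μL brought to 200 μL → factor 200/100 = 2
Step 5: 60 μL brought to 480 μL → factor 480/60 = 8
Overall dilution factor = 4 × 5 × 4 × 2 × 8 = 1280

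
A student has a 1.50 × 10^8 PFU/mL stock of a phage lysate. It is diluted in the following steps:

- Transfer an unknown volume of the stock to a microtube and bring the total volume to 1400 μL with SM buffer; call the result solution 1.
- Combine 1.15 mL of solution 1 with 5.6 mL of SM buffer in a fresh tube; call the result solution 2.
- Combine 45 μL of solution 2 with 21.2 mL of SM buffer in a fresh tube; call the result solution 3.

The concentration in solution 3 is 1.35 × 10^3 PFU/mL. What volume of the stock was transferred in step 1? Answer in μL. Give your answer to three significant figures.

34.9 μL

Step 1: v brought to 1400 μL → factor = 1400 μL/v
Step 2: 1.15 mL + 5.6 mL = 6.75 mL total → factor 6.75/1.15 = 5.8696
Step 3: 45 μL + 21.2 mL = 21245 μL total → factor 21245/45 = 472.11
Product of known-step factors = 2771.1
Overall factor = 1.50 × 10^8 PFU/mL / (1.35 × 10^3 PFU/mL) = 1.1111 × 10^5
Step-1 factor = 1.1111 × 10^5 / 2771.1 = 40.097
v = 1400 μL / 40.097 = 34.9 μL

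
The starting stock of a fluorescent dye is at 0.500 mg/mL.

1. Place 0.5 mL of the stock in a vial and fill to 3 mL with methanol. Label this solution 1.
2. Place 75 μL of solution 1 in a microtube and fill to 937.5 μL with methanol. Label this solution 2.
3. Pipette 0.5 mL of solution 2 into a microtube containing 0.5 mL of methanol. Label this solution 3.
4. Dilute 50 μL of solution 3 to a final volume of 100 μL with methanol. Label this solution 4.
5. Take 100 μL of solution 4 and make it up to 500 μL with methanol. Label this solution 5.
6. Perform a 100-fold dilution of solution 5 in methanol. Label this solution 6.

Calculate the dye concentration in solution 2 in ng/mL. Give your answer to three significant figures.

6.67 × 10^3 ng/mL

Step 1: 0.5 mL brought to 3 mL → factor 3/0.5 = 6
Step 2: 75 μL brought to 937.5 μL → factor 937.5/75 = 12.5
Dilution factor through solution 2 = 6 × 12.5 = 75
[solution 2] = 0.500 mg/mL / 75 = 0.006667 mg/mL = 6.67 × 10^3 ng/mL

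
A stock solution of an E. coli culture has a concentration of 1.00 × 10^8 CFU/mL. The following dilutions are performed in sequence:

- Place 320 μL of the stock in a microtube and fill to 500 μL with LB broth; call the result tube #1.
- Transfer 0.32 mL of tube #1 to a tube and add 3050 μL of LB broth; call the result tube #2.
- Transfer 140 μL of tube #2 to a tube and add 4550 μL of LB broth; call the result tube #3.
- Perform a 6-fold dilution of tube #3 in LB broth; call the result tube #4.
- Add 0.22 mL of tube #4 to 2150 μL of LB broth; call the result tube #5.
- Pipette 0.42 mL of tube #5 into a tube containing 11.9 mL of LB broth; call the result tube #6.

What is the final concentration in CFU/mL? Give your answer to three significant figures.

Step 1: 320 μL brought to 500 μL → factor 500/320 = 1.5625
Step 2: 0.32 mL + 3050 μL = 3.37 mL total → factor 3.37/0.32 = 10.531
Step 3: 140 μL + 4550 μL = 4690 μL total → factor 4690/140 = 33.5
Step 4: 6-fold → factor 6
Step 5: 0.22 mL + 2150 μL = 2.37 mL total → factor 2.37/0.22 = 10.773
Step 6: 0.42 mL + 11.9 mL = 12.32 mL total → factor 12.32/0.42 = 29.333
Overall dilution factor = 1.5625 × 10.531 × 33.5 × 6 × 10.773 × 29.333 = 1.0452 × 10^6
Final = 1.00 × 10^8 CFU/mL / 1.0452 × 10^6 = 95.7 CFU/mL

95.7 CFU/mL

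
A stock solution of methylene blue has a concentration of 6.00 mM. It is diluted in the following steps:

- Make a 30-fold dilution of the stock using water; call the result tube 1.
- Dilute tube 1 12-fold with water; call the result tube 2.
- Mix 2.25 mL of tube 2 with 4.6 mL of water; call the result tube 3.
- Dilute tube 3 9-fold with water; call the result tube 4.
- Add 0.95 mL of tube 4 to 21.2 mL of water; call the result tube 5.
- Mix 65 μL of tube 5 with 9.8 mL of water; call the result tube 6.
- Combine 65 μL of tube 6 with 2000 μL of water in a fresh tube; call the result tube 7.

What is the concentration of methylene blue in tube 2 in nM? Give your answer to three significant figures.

Step 1: 30-fold → factor 30
Step 2: 12-fold → factor 12
Dilution factor through tube 2 = 30 × 12 = 360
[tube 2] = 6.00 mM / 360 = 0.01667 mM = 1.67 × 10^4 nM

1.67 × 10^4 nM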